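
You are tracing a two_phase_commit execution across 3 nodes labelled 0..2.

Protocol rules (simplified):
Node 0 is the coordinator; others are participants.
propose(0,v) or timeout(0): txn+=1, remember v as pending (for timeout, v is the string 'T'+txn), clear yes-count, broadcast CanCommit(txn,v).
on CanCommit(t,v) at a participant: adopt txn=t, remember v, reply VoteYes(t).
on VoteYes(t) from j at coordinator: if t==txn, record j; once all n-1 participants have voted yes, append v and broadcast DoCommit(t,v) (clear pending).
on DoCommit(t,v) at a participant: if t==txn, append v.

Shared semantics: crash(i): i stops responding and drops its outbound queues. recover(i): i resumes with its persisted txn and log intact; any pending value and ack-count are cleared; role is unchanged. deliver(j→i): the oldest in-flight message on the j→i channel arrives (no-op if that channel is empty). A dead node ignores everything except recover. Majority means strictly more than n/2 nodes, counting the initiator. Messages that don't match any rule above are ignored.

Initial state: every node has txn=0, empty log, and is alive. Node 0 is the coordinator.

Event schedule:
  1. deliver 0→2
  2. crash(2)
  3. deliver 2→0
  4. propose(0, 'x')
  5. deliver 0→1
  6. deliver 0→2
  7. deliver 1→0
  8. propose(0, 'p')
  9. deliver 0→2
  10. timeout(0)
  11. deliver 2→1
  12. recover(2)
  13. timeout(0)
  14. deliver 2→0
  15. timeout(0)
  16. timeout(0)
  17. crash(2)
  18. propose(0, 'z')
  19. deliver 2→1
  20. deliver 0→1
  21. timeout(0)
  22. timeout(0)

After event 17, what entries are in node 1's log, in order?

empty

1. deliver 0→2:  nop
2. crash(2):  <2:✗part t0 ->
3. deliver 2→0:  nop
4. propose(0,'x'):  <0:coor t1 ->
5. deliver 0→1:  <1:part t1 ->
6. deliver 0→2:  nop
7. deliver 1→0:  nop
8. propose(0,'p'):  <0:coor t2 ->
9. deliver 0→2:  nop
10. timeout(0):  <0:coor t3 ->
11. deliver 2→1:  nop
12. recover(2):  <2:part t0 ->
13. timeout(0):  <0:coor t4 ->
14. deliver 2→0:  nop
15. timeout(0):  <0:coor t5 ->
16. timeout(0):  <0:coor t6 ->
17. crash(2):  <2:✗part t0 ->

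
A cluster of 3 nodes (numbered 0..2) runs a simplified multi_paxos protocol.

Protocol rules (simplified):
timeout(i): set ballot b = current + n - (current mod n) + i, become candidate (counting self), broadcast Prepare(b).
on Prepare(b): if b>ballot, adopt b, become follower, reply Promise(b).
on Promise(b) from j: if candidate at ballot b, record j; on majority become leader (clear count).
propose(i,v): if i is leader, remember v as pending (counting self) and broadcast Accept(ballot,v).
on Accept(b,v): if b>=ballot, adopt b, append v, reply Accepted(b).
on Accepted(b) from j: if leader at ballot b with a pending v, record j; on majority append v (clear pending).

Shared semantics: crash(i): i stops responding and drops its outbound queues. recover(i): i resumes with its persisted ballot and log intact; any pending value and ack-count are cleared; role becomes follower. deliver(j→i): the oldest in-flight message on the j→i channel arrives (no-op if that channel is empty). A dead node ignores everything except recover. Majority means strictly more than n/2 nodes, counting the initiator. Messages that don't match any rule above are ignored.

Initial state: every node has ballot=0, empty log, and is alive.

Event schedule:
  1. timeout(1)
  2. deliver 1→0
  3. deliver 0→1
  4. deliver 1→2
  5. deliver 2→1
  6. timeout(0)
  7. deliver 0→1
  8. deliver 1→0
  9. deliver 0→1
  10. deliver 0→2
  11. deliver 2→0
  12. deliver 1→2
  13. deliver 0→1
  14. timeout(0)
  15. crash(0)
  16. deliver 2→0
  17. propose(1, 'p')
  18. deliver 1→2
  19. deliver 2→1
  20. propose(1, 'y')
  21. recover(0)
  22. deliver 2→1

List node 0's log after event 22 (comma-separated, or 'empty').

empty

after 1 — timeout(1): n1:cand/b4/[-]
after 2 — deliver 1→0: n0:foll/b4/[-]
after 3 — deliver 0→1: n1:lead/b4/[-]
after 4 — deliver 1→2: n2:foll/b4/[-]
after 5 — deliver 2→1: ·
after 6 — timeout(0): n0:cand/b6/[-]
after 7 — deliver 0→1: n1:foll/b6/[-]
after 8 — deliver 1→0: n0:lead/b6/[-]
after 9 — deliver 0→1: ·
after 10 — deliver 0→2: n2:foll/b6/[-]
after 11 — deliver 2→0: ·
after 12 — deliver 1→2: ·
after 13 — deliver 0→1: ·
after 14 — timeout(0): n0:cand/b9/[-]
after 15 — crash(0): n0:✗cand/b9/[-]
after 16 — deliver 2→0: ·
after 17 — propose(1,'p'): ·
after 18 — deliver 1→2: ·
after 19 — deliver 2→1: ·
after 20 — propose(1,'y'): ·
after 21 — recover(0): n0:foll/b9/[-]
after 22 — deliver 2→1: ·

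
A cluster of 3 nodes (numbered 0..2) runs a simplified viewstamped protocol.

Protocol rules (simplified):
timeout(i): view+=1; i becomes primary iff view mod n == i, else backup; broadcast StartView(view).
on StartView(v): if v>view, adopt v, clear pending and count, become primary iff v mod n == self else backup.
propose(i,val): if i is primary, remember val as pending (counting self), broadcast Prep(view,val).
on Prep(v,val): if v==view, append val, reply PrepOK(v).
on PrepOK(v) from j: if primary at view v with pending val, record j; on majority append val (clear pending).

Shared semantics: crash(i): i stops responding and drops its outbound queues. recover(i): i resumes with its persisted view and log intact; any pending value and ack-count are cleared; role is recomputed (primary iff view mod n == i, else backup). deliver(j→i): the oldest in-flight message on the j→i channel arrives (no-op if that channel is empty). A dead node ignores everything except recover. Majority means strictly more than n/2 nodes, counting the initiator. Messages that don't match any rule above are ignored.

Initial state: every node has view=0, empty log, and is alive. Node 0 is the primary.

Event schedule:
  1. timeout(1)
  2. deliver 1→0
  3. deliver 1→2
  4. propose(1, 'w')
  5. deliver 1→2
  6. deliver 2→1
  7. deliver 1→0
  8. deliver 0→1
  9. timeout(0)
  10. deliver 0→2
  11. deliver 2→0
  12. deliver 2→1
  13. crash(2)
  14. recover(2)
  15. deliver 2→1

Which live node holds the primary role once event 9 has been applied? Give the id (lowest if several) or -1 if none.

1

step 1 timeout(1): 1={prim,v=1,log=-}
step 2 deliver 1→0: 0={back,v=1,log=-}
step 3 deliver 1→2: 2={back,v=1,log=-}
step 4 propose(1,'w'): —
step 5 deliver 1→2: 2={back,v=1,log=w}
step 6 deliver 2→1: 1={prim,v=1,log=w}
step 7 deliver 1→0: 0={back,v=1,log=w}
step 8 deliver 0→1: —
step 9 timeout(0): 0={back,v=2,log=w}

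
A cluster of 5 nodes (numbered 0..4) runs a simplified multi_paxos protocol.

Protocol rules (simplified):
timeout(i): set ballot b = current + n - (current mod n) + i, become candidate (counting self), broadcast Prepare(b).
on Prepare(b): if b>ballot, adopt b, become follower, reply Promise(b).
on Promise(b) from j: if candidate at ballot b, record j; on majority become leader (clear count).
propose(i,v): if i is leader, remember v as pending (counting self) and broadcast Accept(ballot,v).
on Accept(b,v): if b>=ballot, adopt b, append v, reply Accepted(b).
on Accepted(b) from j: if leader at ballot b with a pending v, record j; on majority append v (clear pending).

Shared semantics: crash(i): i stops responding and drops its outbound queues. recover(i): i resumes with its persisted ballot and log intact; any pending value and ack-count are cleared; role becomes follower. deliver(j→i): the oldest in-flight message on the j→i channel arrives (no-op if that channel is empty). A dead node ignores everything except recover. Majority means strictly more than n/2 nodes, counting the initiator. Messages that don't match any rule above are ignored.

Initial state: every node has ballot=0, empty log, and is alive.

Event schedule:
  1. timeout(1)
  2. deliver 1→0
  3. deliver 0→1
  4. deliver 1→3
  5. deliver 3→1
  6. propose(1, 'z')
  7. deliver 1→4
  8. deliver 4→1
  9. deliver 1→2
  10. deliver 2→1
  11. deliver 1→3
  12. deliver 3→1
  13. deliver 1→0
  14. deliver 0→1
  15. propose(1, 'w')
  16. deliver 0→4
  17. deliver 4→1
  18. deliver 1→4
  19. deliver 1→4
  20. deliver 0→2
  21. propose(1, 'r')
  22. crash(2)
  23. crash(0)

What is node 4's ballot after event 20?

6

step 1 timeout(1): 1={cand,b=6,log=-}
step 2 deliver 1→0: 0={foll,b=6,log=-}
step 3 deliver 0→1: —
step 4 deliver 1→3: 3={foll,b=6,log=-}
step 5 deliver 3→1: 1={lead,b=6,log=-}
step 6 propose(1,'z'): —
step 7 deliver 1→4: 4={foll,b=6,log=-}
step 8 deliver 4→1: —
step 9 deliver 1→2: 2={foll,b=6,log=-}
step 10 deliver 2→1: —
step 11 deliver 1→3: 3={foll,b=6,log=z}
step 12 deliver 3→1: —
step 13 deliver 1→0: 0={foll,b=6,log=z}
step 14 deliver 0→1: 1={lead,b=6,log=z}
step 15 propose(1,'w'): —
step 16 deliver 0→4: —
step 17 deliver 4→1: —
step 18 deliver 1→4: 4={foll,b=6,log=z}
step 19 deliver 1→4: 4={foll,b=6,log=z,w}
step 20 deliver 0→2: —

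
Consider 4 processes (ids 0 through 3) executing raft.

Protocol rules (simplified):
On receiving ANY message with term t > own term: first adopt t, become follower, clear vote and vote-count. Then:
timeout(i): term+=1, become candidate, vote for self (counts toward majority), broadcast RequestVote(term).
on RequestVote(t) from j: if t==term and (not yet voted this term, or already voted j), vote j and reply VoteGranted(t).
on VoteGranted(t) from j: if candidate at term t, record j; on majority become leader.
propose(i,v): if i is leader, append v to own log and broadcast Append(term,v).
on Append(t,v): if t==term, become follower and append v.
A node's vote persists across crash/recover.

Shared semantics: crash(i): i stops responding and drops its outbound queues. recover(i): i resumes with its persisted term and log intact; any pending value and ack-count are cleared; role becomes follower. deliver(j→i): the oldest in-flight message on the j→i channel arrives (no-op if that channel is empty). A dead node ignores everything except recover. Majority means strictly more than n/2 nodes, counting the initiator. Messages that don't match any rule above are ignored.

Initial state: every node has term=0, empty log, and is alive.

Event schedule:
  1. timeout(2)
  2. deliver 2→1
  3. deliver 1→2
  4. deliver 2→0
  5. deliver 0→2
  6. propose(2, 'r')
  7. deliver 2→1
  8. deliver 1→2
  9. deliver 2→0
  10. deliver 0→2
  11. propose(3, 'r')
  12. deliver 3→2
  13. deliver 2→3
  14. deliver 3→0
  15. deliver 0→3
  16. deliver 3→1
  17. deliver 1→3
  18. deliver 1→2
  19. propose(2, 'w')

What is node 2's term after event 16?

1

step 1 timeout(2): 2={cand,t=1,log=-}
step 2 deliver 2→1: 1={foll,t=1,log=-}
step 3 deliver 1→2: —
step 4 deliver 2→0: 0={foll,t=1,log=-}
step 5 deliver 0→2: 2={lead,t=1,log=-}
step 6 propose(2,'r'): 2={lead,t=1,log=r}
step 7 deliver 2→1: 1={foll,t=1,log=r}
step 8 deliver 1→2: —
step 9 deliver 2→0: 0={foll,t=1,log=r}
step 10 deliver 0→2: —
step 11 propose(3,'r'): —
step 12 deliver 3→2: —
step 13 deliver 2→3: 3={foll,t=1,log=-}
step 14 deliver 3→0: —
step 15 deliver 0→3: —
step 16 deliver 3→1: —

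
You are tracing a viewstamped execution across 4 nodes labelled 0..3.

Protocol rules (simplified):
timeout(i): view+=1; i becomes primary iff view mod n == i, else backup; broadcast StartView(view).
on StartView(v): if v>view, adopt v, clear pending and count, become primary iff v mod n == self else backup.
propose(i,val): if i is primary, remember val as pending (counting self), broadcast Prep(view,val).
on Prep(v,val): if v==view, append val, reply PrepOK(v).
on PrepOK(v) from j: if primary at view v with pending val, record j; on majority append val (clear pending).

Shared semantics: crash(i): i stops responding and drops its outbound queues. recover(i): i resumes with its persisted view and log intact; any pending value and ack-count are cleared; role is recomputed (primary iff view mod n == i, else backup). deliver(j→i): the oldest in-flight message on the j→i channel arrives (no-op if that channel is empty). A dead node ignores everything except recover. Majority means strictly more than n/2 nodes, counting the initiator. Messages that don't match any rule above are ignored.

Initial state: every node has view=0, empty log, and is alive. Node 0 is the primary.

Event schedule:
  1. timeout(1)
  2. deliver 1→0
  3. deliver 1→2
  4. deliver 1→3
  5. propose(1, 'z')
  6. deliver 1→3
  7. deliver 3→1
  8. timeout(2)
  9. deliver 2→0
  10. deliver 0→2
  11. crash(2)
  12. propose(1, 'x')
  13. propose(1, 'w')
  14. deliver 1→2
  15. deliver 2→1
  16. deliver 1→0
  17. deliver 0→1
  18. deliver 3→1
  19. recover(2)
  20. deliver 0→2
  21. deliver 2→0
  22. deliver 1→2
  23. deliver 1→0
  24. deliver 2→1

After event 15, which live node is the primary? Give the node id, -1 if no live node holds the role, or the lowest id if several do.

1

after 1 — timeout(1): n1:prim/v1/[-]
after 2 — deliver 1→0: n0:back/v1/[-]
after 3 — deliver 1→2: n2:back/v1/[-]
after 4 — deliver 1→3: n3:back/v1/[-]
after 5 — propose(1,'z'): ·
after 6 — deliver 1→3: n3:back/v1/[z]
after 7 — deliver 3→1: ·
after 8 — timeout(2): n2:prim/v2/[-]
after 9 — deliver 2→0: n0:back/v2/[-]
after 10 — deliver 0→2: ·
after 11 — crash(2): n2:✗prim/v2/[-]
after 12 — propose(1,'x'): ·
after 13 — propose(1,'w'): ·
after 14 — deliver 1→2: ·
after 15 — deliver 2→1: ·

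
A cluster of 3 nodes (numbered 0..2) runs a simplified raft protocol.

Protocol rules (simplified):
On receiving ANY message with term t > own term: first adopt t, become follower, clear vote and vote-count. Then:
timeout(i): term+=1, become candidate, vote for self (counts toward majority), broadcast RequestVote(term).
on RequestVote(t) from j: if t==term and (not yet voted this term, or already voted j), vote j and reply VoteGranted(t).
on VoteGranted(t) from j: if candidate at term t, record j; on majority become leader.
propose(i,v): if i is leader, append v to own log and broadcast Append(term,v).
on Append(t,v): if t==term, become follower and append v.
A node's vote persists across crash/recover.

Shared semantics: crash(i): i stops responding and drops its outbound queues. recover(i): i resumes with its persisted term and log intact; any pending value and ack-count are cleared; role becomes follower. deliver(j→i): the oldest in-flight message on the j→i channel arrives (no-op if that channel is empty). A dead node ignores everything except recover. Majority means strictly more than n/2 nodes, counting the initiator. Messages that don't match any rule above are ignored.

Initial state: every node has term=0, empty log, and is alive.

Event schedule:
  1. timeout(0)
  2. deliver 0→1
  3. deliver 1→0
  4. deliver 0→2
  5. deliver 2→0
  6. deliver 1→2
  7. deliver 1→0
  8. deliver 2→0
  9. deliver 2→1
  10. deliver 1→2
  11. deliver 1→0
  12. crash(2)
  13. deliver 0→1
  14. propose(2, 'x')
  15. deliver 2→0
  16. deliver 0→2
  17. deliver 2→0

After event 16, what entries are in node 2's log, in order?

empty

1. timeout(0):  <0:cand t1 ->
2. deliver 0→1:  <1:foll t1 ->
3. deliver 1→0:  <0:lead t1 ->
4. deliver 0→2:  <2:foll t1 ->
5. deliver 2→0:  nop
6. deliver 1→2:  nop
7. deliver 1→0:  nop
8. deliver 2→0:  nop
9. deliver 2→1:  nop
10. deliver 1→2:  nop
11. deliver 1→0:  nop
12. crash(2):  <2:✗foll t1 ->
13. deliver 0→1:  nop
14. propose(2,'x'):  nop
15. deliver 2→0:  nop
16. deliver 0→2:  nop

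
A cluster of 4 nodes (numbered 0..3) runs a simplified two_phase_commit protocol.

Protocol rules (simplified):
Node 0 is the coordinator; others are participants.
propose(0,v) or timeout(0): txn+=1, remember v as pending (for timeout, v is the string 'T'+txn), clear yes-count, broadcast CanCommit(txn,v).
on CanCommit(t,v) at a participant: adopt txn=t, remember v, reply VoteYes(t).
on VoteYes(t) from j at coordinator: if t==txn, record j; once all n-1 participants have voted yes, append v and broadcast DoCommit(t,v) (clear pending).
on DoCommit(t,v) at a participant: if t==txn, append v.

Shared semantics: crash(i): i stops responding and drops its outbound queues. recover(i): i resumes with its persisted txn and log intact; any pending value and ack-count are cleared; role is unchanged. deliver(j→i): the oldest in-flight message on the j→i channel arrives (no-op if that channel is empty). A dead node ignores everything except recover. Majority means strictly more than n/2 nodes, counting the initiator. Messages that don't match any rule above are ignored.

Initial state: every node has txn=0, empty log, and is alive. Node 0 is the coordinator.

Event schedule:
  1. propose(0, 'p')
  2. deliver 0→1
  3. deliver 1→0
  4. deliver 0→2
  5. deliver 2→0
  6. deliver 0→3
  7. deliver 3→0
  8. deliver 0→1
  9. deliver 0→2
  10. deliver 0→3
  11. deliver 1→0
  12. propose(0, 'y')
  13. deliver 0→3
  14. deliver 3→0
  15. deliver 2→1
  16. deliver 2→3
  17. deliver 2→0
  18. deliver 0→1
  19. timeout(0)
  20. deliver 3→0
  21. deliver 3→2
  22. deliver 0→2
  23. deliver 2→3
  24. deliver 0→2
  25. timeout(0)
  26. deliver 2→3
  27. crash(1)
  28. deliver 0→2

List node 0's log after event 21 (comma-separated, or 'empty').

step 1 propose(0,'p'): 0={coor,t=1,log=-}
step 2 deliver 0→1: 1={part,t=1,log=-}
step 3 deliver 1→0: —
step 4 deliver 0→2: 2={part,t=1,log=-}
step 5 deliver 2→0: —
step 6 deliver 0→3: 3={part,t=1,log=-}
step 7 deliver 3→0: 0={coor,t=1,log=p}
step 8 deliver 0→1: 1={part,t=1,log=p}
step 9 deliver 0→2: 2={part,t=1,log=p}
step 10 deliver 0→3: 3={part,t=1,log=p}
step 11 deliver 1→0: —
step 12 propose(0,'y'): 0={coor,t=2,log=p}
step 13 deliver 0→3: 3={part,t=2,log=p}
step 14 deliver 3→0: —
step 15 deliver 2→1: —
step 16 deliver 2→3: —
step 17 deliver 2→0: —
step 18 deliver 0→1: 1={part,t=2,log=p}
step 19 timeout(0): 0={coor,t=3,log=p}
step 20 deliver 3→0: —
step 21 deliver 3→2: —

p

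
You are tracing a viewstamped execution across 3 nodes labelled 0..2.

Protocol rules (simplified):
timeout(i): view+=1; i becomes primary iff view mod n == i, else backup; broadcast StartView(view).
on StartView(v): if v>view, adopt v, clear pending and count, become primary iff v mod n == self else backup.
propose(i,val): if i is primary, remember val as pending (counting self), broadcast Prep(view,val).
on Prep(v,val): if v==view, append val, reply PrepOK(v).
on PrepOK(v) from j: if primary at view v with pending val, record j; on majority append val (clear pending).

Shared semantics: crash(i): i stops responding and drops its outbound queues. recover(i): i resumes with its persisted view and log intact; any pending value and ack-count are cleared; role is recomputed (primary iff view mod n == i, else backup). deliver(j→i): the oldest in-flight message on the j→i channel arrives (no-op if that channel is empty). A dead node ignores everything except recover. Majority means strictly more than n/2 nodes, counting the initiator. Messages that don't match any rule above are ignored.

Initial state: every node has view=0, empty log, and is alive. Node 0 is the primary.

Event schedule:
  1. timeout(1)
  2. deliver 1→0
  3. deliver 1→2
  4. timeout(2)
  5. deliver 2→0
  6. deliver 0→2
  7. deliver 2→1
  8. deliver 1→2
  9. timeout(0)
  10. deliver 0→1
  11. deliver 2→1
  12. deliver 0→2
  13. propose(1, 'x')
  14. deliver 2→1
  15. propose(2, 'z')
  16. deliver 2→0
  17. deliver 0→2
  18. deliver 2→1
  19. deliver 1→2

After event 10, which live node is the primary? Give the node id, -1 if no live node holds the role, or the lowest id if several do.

0

e1 timeout(1): 1[prim,v=1,-]
e2 deliver 1→0: 0[back,v=1,-]
e3 deliver 1→2: 2[back,v=1,-]
e4 timeout(2): 2[prim,v=2,-]
e5 deliver 2→0: 0[back,v=2,-]
e6 deliver 0→2: ·
e7 deliver 2→1: 1[back,v=2,-]
e8 deliver 1→2: ·
e9 timeout(0): 0[prim,v=3,-]
e10 deliver 0→1: 1[back,v=3,-]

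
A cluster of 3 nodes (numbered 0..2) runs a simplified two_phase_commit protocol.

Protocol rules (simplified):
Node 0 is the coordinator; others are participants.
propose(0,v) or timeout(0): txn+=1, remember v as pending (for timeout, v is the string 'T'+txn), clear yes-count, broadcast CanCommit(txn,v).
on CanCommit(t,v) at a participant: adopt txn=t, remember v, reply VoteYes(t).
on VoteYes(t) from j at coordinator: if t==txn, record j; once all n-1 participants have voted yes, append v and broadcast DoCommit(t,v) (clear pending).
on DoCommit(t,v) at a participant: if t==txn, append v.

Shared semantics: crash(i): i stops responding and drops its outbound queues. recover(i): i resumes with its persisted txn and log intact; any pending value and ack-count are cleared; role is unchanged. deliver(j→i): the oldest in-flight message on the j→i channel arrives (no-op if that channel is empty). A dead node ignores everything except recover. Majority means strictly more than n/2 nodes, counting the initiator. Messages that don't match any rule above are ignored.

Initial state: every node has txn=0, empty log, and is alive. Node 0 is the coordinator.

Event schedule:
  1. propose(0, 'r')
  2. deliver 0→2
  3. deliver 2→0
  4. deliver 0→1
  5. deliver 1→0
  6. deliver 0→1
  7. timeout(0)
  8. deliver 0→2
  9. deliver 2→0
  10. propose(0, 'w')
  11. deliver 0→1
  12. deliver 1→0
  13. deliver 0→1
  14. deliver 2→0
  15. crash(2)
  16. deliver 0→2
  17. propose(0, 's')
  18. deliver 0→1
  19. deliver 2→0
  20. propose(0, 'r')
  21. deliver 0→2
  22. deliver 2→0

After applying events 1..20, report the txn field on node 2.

after 1 — propose(0,'r'): n0:coor/t1/[-]
after 2 — deliver 0→2: n2:part/t1/[-]
after 3 — deliver 2→0: ·
after 4 — deliver 0→1: n1:part/t1/[-]
after 5 — deliver 1→0: n0:coor/t1/[r]
after 6 — deliver 0→1: n1:part/t1/[r]
after 7 — timeout(0): n0:coor/t2/[r]
after 8 — deliver 0→2: n2:part/t1/[r]
after 9 — deliver 2→0: ·
after 10 — propose(0,'w'): n0:coor/t3/[r]
after 11 — deliver 0→1: n1:part/t2/[r]
after 12 — deliver 1→0: ·
after 13 — deliver 0→1: n1:part/t3/[r]
after 14 — deliver 2→0: ·
after 15 — crash(2): n2:✗part/t1/[r]
after 16 — deliver 0→2: ·
after 17 — propose(0,'s'): n0:coor/t4/[r]
after 18 — deliver 0→1: n1:part/t4/[r]
after 19 — deliver 2→0: ·
after 20 — propose(0,'r'): n0:coor/t5/[r]

1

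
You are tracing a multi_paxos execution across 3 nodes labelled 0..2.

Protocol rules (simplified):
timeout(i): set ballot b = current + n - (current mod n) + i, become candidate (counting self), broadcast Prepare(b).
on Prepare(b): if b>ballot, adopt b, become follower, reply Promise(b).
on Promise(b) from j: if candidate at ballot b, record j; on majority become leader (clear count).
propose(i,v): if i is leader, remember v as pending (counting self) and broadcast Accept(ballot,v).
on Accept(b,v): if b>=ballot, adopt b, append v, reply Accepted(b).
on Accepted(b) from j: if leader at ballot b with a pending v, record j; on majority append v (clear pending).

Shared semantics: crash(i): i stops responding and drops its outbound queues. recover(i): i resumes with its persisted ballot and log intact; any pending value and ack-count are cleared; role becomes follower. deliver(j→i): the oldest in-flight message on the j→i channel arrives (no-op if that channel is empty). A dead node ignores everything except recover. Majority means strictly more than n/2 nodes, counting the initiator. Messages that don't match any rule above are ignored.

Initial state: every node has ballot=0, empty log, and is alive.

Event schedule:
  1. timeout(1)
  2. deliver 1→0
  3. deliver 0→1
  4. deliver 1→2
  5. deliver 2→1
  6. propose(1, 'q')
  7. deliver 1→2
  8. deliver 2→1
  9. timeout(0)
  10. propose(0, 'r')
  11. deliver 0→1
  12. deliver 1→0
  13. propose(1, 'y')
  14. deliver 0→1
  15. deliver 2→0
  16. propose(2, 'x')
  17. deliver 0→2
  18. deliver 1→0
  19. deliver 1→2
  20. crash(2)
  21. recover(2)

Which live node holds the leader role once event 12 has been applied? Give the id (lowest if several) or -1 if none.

-1

1. timeout(1):  <1:cand b4 ->
2. deliver 1→0:  <0:foll b4 ->
3. deliver 0→1:  <1:lead b4 ->
4. deliver 1→2:  <2:foll b4 ->
5. deliver 2→1:  nop
6. propose(1,'q'):  nop
7. deliver 1→2:  <2:foll b4 q>
8. deliver 2→1:  <1:lead b4 q>
9. timeout(0):  <0:cand b6 ->
10. propose(0,'r'):  nop
11. deliver 0→1:  <1:foll b6 q>
12. deliver 1→0:  nop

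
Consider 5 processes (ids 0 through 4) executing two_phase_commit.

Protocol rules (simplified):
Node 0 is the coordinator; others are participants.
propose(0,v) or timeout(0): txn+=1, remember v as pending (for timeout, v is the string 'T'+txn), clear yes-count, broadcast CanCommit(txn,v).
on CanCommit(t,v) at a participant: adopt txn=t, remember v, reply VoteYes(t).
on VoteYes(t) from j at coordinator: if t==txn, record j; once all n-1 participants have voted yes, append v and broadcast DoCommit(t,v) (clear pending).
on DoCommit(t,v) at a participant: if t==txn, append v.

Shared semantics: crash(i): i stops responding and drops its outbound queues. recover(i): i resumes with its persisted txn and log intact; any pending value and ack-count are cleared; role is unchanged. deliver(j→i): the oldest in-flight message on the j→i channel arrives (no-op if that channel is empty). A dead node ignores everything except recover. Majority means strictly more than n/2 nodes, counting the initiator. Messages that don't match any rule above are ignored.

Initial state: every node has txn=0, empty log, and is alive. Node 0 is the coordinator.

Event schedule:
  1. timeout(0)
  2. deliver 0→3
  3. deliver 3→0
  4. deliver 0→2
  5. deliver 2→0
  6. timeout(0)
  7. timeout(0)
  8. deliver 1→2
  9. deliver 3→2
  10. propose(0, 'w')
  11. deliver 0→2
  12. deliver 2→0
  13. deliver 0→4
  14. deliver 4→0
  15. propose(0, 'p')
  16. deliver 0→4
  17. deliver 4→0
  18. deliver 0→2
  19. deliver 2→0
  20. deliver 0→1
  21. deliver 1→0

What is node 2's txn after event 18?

[1] timeout(0) → N0(coor t1 [-])
[2] deliver 0→3 → N3(part t1 [-])
[3] deliver 3→0 → ∅
[4] deliver 0→2 → N2(part t1 [-])
[5] deliver 2→0 → ∅
[6] timeout(0) → N0(coor t2 [-])
[7] timeout(0) → N0(coor t3 [-])
[8] deliver 1→2 → ∅
[9] deliver 3→2 → ∅
[10] propose(0,'w') → N0(coor t4 [-])
[11] deliver 0→2 → N2(part t2 [-])
[12] deliver 2→0 → ∅
[13] deliver 0→4 → N4(part t1 [-])
[14] deliver 4→0 → ∅
[15] propose(0,'p') → N0(coor t5 [-])
[16] deliver 0→4 → N4(part t2 [-])
[17] deliver 4→0 → ∅
[18] deliver 0→2 → N2(part t3 [-])

3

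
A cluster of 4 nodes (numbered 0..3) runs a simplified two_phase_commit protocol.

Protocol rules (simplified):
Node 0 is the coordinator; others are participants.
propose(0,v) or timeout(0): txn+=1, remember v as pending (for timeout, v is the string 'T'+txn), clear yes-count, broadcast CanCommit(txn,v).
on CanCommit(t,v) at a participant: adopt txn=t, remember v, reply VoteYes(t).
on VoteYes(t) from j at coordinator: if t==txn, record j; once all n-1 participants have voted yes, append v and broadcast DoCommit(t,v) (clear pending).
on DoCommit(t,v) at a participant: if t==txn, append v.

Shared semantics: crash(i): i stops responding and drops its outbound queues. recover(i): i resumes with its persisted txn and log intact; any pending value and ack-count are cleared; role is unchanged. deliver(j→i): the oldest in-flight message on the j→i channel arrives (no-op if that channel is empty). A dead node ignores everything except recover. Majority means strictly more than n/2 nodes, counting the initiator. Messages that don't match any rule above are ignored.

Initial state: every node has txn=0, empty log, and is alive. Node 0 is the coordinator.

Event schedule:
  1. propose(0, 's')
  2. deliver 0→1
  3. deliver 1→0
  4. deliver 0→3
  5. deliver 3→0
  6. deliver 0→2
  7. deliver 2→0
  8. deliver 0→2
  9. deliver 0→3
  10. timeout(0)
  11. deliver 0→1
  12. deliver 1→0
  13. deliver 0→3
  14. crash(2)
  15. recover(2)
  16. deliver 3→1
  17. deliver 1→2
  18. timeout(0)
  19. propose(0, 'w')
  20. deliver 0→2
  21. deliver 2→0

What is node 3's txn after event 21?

2

e1 propose(0,'s'): 0[coor,t=1,-]
e2 deliver 0→1: 1[part,t=1,-]
e3 deliver 1→0: ·
e4 deliver 0→3: 3[part,t=1,-]
e5 deliver 3→0: ·
e6 deliver 0→2: 2[part,t=1,-]
e7 deliver 2→0: 0[coor,t=1,s]
e8 deliver 0→2: 2[part,t=1,s]
e9 deliver 0→3: 3[part,t=1,s]
e10 timeout(0): 0[coor,t=2,s]
e11 deliver 0→1: 1[part,t=1,s]
e12 deliver 1→0: ·
e13 deliver 0→3: 3[part,t=2,s]
e14 crash(2): 2[✗part,t=1,s]
e15 recover(2): 2[part,t=1,s]
e16 deliver 3→1: ·
e17 deliver 1→2: ·
e18 timeout(0): 0[coor,t=3,s]
e19 propose(0,'w'): 0[coor,t=4,s]
e20 deliver 0→2: 2[part,t=2,s]
e21 deliver 2→0: ·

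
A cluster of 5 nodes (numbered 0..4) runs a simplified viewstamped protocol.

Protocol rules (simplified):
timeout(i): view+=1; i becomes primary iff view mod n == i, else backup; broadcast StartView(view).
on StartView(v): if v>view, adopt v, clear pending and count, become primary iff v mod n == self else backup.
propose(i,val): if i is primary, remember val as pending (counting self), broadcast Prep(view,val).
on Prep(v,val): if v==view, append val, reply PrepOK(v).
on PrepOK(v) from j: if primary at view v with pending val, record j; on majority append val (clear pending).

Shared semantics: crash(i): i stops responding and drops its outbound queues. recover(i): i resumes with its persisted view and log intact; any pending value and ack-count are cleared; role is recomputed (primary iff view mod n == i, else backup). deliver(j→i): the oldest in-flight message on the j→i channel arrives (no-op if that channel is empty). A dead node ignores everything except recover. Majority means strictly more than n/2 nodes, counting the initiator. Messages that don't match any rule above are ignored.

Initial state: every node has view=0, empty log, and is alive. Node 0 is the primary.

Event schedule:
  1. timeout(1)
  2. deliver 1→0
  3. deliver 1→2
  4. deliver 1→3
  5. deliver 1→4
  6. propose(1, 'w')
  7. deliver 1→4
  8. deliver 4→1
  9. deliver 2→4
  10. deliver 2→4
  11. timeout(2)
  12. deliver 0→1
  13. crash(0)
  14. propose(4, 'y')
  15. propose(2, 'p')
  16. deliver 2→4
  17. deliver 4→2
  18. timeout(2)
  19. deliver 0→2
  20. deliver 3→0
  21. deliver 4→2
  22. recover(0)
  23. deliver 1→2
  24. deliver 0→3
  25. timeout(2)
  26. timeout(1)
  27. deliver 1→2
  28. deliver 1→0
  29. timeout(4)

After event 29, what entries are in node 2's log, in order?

after 1 — timeout(1): n1:prim/v1/[-]
after 2 — deliver 1→0: n0:back/v1/[-]
after 3 — deliver 1→2: n2:back/v1/[-]
after 4 — deliver 1→3: n3:back/v1/[-]
after 5 — deliver 1→4: n4:back/v1/[-]
after 6 — propose(1,'w'): ·
after 7 — deliver 1→4: n4:back/v1/[w]
after 8 — deliver 4→1: ·
after 9 — deliver 2→4: ·
after 10 — deliver 2→4: ·
after 11 — timeout(2): n2:prim/v2/[-]
after 12 — deliver 0→1: ·
after 13 — crash(0): n0:✗back/v1/[-]
after 14 — propose(4,'y'): ·
after 15 — propose(2,'p'): ·
after 16 — deliver 2→4: n4:back/v2/[w]
after 17 — deliver 4→2: ·
after 18 — timeout(2): n2:back/v3/[-]
after 19 — deliver 0→2: ·
after 20 — deliver 3→0: ·
after 21 — deliver 4→2: ·
after 22 — recover(0): n0:back/v1/[-]
after 23 — deliver 1→2: ·
after 24 — deliver 0→3: ·
after 25 — timeout(2): n2:back/v4/[-]
after 26 — timeout(1): n1:back/v2/[-]
after 27 — deliver 1→2: ·
after 28 — deliver 1→0: n0:back/v1/[w]
after 29 — timeout(4): n4:back/v3/[w]

empty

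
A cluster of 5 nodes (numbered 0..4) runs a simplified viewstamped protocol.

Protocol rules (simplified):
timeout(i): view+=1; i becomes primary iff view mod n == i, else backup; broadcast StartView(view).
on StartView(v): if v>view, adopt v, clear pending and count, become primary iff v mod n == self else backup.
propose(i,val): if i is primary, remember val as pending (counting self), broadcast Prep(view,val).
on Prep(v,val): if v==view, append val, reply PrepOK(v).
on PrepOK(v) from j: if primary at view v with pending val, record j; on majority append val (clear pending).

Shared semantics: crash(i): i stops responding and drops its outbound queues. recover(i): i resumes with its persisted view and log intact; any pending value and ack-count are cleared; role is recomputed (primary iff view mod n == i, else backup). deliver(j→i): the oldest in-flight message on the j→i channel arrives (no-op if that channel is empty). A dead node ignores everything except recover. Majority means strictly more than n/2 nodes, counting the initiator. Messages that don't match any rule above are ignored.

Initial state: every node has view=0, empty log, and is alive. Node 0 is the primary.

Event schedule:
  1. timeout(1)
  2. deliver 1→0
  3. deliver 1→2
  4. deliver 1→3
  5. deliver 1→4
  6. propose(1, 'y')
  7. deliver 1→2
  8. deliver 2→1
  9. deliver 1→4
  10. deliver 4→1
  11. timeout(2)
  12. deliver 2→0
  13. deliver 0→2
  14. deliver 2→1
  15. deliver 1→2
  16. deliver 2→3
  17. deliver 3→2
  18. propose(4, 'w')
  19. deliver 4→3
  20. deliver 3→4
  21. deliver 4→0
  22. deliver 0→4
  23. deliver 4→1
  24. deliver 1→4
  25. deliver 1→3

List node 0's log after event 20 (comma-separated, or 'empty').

empty

[1] timeout(1) → N1(prim v1 [-])
[2] deliver 1→0 → N0(back v1 [-])
[3] deliver 1→2 → N2(back v1 [-])
[4] deliver 1→3 → N3(back v1 [-])
[5] deliver 1→4 → N4(back v1 [-])
[6] propose(1,'y') → ∅
[7] deliver 1→2 → N2(back v1 [y])
[8] deliver 2→1 → ∅
[9] deliver 1→4 → N4(back v1 [y])
[10] deliver 4→1 → N1(prim v1 [y])
[11] timeout(2) → N2(prim v2 [y])
[12] deliver 2→0 → N0(back v2 [-])
[13] deliver 0→2 → ∅
[14] deliver 2→1 → N1(back v2 [y])
[15] deliver 1→2 → ∅
[16] deliver 2→3 → N3(back v2 [-])
[17] deliver 3→2 → ∅
[18] propose(4,'w') → ∅
[19] deliver 4→3 → ∅
[20] deliver 3→4 → ∅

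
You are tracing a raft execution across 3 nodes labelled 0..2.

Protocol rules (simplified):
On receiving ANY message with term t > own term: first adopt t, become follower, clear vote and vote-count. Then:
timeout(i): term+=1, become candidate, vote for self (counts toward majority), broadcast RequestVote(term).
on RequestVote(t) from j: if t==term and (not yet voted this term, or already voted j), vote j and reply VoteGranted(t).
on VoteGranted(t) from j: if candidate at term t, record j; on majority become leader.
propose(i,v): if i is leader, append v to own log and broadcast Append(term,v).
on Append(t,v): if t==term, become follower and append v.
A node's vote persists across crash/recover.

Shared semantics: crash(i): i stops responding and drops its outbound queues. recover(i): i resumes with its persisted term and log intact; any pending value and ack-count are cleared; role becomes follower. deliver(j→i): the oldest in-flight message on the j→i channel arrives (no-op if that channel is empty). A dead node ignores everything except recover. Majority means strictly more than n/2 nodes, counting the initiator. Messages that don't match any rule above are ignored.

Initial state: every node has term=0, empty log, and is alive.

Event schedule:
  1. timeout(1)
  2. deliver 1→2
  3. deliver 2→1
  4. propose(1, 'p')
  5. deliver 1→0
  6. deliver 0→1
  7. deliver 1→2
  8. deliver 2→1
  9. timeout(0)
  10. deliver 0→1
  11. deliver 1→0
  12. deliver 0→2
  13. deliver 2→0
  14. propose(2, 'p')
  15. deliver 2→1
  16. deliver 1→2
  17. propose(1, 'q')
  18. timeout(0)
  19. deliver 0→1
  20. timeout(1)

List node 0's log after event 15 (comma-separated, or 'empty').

e1 timeout(1): 1[cand,t=1,-]
e2 deliver 1→2: 2[foll,t=1,-]
e3 deliver 2→1: 1[lead,t=1,-]
e4 propose(1,'p'): 1[lead,t=1,p]
e5 deliver 1→0: 0[foll,t=1,-]
e6 deliver 0→1: ·
e7 deliver 1→2: 2[foll,t=1,p]
e8 deliver 2→1: ·
e9 timeout(0): 0[cand,t=2,-]
e10 deliver 0→1: 1[foll,t=2,p]
e11 deliver 1→0: ·
e12 deliver 0→2: 2[foll,t=2,p]
e13 deliver 2→0: 0[lead,t=2,-]
e14 propose(2,'p'): ·
e15 deliver 2→1: ·

empty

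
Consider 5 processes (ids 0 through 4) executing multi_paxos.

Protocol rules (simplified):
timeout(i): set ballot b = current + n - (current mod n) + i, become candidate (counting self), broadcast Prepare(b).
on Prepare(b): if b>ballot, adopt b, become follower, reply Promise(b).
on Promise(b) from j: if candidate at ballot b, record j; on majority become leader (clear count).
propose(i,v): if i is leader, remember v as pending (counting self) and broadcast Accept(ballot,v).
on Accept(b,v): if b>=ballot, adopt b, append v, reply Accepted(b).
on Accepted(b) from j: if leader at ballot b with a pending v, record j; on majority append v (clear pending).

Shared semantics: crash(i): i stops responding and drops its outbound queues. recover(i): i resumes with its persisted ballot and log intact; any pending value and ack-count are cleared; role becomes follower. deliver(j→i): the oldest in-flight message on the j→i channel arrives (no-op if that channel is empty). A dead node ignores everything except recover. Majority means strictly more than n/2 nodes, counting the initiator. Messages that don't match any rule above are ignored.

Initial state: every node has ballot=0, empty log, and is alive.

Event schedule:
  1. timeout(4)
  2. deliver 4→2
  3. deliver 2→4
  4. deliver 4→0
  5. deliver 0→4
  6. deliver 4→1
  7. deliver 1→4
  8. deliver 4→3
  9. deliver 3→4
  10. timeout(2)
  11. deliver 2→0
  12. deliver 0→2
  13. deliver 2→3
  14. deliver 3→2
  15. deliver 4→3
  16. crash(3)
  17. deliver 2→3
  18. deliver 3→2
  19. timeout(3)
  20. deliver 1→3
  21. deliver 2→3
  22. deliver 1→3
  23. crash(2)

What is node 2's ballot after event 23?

12

1. timeout(4):  <4:cand b9 ->
2. deliver 4→2:  <2:foll b9 ->
3. deliver 2→4:  nop
4. deliver 4→0:  <0:foll b9 ->
5. deliver 0→4:  <4:lead b9 ->
6. deliver 4→1:  <1:foll b9 ->
7. deliver 1→4:  nop
8. deliver 4→3:  <3:foll b9 ->
9. deliver 3→4:  nop
10. timeout(2):  <2:cand b12 ->
11. deliver 2→0:  <0:foll b12 ->
12. deliver 0→2:  nop
13. deliver 2→3:  <3:foll b12 ->
14. deliver 3→2:  <2:lead b12 ->
15. deliver 4→3:  nop
16. crash(3):  <3:✗foll b12 ->
17. deliver 2→3:  nop
18. deliver 3→2:  nop
19. timeout(3):  nop
20. deliver 1→3:  nop
21. deliver 2→3:  nop
22. deliver 1→3:  nop
23. crash(2):  <2:✗lead b12 ->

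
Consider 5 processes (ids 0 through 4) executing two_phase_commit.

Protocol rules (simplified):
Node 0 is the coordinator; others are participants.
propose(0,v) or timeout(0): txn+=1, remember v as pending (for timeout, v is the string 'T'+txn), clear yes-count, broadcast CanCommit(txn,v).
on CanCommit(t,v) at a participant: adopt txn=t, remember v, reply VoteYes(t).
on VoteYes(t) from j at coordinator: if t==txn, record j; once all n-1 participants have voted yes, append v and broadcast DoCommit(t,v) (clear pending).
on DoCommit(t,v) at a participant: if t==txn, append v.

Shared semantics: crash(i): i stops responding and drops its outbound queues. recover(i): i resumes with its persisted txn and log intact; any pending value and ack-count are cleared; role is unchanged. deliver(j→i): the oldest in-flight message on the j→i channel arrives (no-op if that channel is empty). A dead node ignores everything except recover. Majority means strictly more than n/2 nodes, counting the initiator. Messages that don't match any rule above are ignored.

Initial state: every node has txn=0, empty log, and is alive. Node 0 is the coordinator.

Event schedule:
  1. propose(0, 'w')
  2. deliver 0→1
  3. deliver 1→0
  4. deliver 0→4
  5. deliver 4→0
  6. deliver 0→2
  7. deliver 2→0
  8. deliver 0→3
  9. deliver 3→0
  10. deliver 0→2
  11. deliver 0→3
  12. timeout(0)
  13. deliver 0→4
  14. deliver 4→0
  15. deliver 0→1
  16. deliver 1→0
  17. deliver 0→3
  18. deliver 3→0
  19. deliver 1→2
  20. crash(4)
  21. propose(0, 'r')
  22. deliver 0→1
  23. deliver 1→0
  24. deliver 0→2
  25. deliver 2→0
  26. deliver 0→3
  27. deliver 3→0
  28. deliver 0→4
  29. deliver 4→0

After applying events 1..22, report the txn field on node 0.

[1] propose(0,'w') → N0(coor t1 [-])
[2] deliver 0→1 → N1(part t1 [-])
[3] deliver 1→0 → ∅
[4] deliver 0→4 → N4(part t1 [-])
[5] deliver 4→0 → ∅
[6] deliver 0→2 → N2(part t1 [-])
[7] deliver 2→0 → ∅
[8] deliver 0→3 → N3(part t1 [-])
[9] deliver 3→0 → N0(coor t1 [w])
[10] deliver 0→2 → N2(part t1 [w])
[11] deliver 0→3 → N3(part t1 [w])
[12] timeout(0) → N0(coor t2 [w])
[13] deliver 0→4 → N4(part t1 [w])
[14] deliver 4→0 → ∅
[15] deliver 0→1 → N1(part t1 [w])
[16] deliver 1→0 → ∅
[17] deliver 0→3 → N3(part t2 [w])
[18] deliver 3→0 → ∅
[19] deliver 1→2 → ∅
[20] crash(4) → N4(✗part t1 [w])
[21] propose(0,'r') → N0(coor t3 [w])
[22] deliver 0→1 → N1(part t2 [w])

3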